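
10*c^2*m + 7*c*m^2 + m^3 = m*(2*c + m)*(5*c + m)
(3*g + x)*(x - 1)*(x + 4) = 3*g*x^2 + 9*g*x - 12*g + x^3 + 3*x^2 - 4*x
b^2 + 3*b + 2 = (b + 1)*(b + 2)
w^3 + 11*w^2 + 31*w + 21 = (w + 1)*(w + 3)*(w + 7)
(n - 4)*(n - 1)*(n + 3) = n^3 - 2*n^2 - 11*n + 12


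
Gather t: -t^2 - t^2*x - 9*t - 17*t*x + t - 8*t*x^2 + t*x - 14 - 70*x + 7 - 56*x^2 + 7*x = t^2*(-x - 1) + t*(-8*x^2 - 16*x - 8) - 56*x^2 - 63*x - 7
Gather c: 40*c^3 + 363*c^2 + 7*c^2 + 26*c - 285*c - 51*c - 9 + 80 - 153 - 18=40*c^3 + 370*c^2 - 310*c - 100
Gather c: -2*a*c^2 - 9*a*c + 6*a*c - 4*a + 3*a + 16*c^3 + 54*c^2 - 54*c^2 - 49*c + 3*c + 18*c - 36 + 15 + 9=-2*a*c^2 - a + 16*c^3 + c*(-3*a - 28) - 12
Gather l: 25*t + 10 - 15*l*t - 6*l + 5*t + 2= l*(-15*t - 6) + 30*t + 12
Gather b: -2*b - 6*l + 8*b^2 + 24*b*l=8*b^2 + b*(24*l - 2) - 6*l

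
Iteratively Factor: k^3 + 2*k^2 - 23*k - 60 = (k + 3)*(k^2 - k - 20) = (k + 3)*(k + 4)*(k - 5)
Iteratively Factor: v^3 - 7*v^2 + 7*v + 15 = (v + 1)*(v^2 - 8*v + 15) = (v - 3)*(v + 1)*(v - 5)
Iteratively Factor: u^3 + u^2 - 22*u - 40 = (u + 2)*(u^2 - u - 20) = (u + 2)*(u + 4)*(u - 5)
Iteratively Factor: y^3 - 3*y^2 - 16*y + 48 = (y + 4)*(y^2 - 7*y + 12) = (y - 4)*(y + 4)*(y - 3)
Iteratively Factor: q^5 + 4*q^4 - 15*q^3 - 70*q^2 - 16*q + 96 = (q + 4)*(q^4 - 15*q^2 - 10*q + 24) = (q + 2)*(q + 4)*(q^3 - 2*q^2 - 11*q + 12) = (q + 2)*(q + 3)*(q + 4)*(q^2 - 5*q + 4) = (q - 4)*(q + 2)*(q + 3)*(q + 4)*(q - 1)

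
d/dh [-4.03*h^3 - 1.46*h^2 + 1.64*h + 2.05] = -12.09*h^2 - 2.92*h + 1.64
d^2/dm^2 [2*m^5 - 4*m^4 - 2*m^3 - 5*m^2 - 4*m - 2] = 40*m^3 - 48*m^2 - 12*m - 10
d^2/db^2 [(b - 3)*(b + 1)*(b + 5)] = 6*b + 6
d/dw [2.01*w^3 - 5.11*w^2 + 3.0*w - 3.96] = 6.03*w^2 - 10.22*w + 3.0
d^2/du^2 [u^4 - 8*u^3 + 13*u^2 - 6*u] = 12*u^2 - 48*u + 26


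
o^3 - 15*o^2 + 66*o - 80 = (o - 8)*(o - 5)*(o - 2)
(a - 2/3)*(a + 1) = a^2 + a/3 - 2/3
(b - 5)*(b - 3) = b^2 - 8*b + 15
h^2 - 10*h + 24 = (h - 6)*(h - 4)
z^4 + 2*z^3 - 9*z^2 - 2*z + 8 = (z - 2)*(z - 1)*(z + 1)*(z + 4)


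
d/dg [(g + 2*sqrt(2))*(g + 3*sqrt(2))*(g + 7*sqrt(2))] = 3*g^2 + 24*sqrt(2)*g + 82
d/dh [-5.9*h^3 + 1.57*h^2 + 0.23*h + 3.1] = -17.7*h^2 + 3.14*h + 0.23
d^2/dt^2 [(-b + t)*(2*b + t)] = 2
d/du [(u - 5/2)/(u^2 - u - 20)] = (u^2 - u - (2*u - 5)*(2*u - 1)/2 - 20)/(-u^2 + u + 20)^2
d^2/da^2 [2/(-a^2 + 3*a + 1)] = 4*(-a^2 + 3*a + (2*a - 3)^2 + 1)/(-a^2 + 3*a + 1)^3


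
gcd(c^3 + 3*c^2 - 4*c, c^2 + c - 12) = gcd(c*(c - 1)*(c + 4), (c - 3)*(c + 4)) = c + 4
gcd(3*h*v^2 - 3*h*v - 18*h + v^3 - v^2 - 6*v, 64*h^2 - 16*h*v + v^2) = 1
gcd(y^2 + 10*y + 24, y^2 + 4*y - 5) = 1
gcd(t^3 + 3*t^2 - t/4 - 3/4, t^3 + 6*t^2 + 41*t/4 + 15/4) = t^2 + 7*t/2 + 3/2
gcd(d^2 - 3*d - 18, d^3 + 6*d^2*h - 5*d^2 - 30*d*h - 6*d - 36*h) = d - 6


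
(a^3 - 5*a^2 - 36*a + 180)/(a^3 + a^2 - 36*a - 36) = (a - 5)/(a + 1)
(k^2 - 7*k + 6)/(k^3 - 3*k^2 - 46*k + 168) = (k - 1)/(k^2 + 3*k - 28)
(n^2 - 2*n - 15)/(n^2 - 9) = (n - 5)/(n - 3)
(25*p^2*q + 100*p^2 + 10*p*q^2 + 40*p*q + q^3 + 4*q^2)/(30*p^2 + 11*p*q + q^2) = (5*p*q + 20*p + q^2 + 4*q)/(6*p + q)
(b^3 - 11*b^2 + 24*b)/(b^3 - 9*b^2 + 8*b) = (b - 3)/(b - 1)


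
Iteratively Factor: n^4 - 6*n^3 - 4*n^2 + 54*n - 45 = (n + 3)*(n^3 - 9*n^2 + 23*n - 15) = (n - 3)*(n + 3)*(n^2 - 6*n + 5) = (n - 5)*(n - 3)*(n + 3)*(n - 1)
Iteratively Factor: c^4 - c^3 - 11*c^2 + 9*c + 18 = (c + 3)*(c^3 - 4*c^2 + c + 6) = (c - 3)*(c + 3)*(c^2 - c - 2) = (c - 3)*(c - 2)*(c + 3)*(c + 1)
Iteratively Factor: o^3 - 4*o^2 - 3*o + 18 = (o + 2)*(o^2 - 6*o + 9) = (o - 3)*(o + 2)*(o - 3)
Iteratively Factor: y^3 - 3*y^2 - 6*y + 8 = (y - 1)*(y^2 - 2*y - 8) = (y - 1)*(y + 2)*(y - 4)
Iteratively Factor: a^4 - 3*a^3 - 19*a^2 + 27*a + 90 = (a - 5)*(a^3 + 2*a^2 - 9*a - 18) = (a - 5)*(a + 3)*(a^2 - a - 6) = (a - 5)*(a - 3)*(a + 3)*(a + 2)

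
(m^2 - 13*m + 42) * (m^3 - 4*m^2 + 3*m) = m^5 - 17*m^4 + 97*m^3 - 207*m^2 + 126*m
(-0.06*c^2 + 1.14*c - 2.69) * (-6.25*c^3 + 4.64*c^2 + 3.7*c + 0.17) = 0.375*c^5 - 7.4034*c^4 + 21.8801*c^3 - 8.2738*c^2 - 9.7592*c - 0.4573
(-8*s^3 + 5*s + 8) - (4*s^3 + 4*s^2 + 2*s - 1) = -12*s^3 - 4*s^2 + 3*s + 9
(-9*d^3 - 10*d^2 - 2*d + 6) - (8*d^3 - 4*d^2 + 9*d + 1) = -17*d^3 - 6*d^2 - 11*d + 5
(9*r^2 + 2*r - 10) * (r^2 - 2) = 9*r^4 + 2*r^3 - 28*r^2 - 4*r + 20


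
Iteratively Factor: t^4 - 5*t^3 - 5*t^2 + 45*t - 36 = (t - 1)*(t^3 - 4*t^2 - 9*t + 36) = (t - 3)*(t - 1)*(t^2 - t - 12) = (t - 3)*(t - 1)*(t + 3)*(t - 4)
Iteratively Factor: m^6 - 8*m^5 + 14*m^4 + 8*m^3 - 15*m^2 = (m - 1)*(m^5 - 7*m^4 + 7*m^3 + 15*m^2) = m*(m - 1)*(m^4 - 7*m^3 + 7*m^2 + 15*m) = m*(m - 3)*(m - 1)*(m^3 - 4*m^2 - 5*m) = m*(m - 3)*(m - 1)*(m + 1)*(m^2 - 5*m) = m*(m - 5)*(m - 3)*(m - 1)*(m + 1)*(m)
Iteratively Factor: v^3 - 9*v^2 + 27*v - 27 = (v - 3)*(v^2 - 6*v + 9) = (v - 3)^2*(v - 3)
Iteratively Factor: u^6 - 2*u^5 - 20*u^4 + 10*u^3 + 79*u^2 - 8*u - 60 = (u - 5)*(u^5 + 3*u^4 - 5*u^3 - 15*u^2 + 4*u + 12) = (u - 5)*(u + 3)*(u^4 - 5*u^2 + 4) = (u - 5)*(u + 1)*(u + 3)*(u^3 - u^2 - 4*u + 4) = (u - 5)*(u - 1)*(u + 1)*(u + 3)*(u^2 - 4) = (u - 5)*(u - 2)*(u - 1)*(u + 1)*(u + 3)*(u + 2)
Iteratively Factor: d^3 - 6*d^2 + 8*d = (d)*(d^2 - 6*d + 8) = d*(d - 2)*(d - 4)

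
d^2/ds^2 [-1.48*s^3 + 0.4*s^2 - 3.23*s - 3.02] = 0.8 - 8.88*s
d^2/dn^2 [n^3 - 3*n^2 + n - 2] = 6*n - 6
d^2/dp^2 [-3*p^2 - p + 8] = -6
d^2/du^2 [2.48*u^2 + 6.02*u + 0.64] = 4.96000000000000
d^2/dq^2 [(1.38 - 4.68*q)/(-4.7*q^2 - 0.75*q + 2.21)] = ((5.952 - 131.976*q)*(4.7*q^2 + 0.75*q - 2.21) + (4.68*q - 1.38)*(9.4*q + 0.75)*(18.8*q + 1.5))/(4.7*q^2 + 0.75*q - 2.21)^3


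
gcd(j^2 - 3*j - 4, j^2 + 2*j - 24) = j - 4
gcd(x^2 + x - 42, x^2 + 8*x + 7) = x + 7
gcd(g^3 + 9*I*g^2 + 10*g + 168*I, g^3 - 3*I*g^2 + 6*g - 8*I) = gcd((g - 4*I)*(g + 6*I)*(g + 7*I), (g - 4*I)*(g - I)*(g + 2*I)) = g - 4*I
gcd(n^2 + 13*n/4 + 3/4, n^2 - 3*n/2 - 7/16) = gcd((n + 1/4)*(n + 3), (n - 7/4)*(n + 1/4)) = n + 1/4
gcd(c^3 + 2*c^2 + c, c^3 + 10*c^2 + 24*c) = c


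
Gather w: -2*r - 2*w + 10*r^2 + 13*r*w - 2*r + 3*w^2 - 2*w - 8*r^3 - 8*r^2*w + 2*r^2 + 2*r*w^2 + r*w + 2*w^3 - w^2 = -8*r^3 + 12*r^2 - 4*r + 2*w^3 + w^2*(2*r + 2) + w*(-8*r^2 + 14*r - 4)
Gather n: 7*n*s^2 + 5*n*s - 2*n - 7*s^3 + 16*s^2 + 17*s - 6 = n*(7*s^2 + 5*s - 2) - 7*s^3 + 16*s^2 + 17*s - 6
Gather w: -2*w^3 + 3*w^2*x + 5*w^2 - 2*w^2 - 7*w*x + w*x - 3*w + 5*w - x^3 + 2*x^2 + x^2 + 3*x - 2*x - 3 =-2*w^3 + w^2*(3*x + 3) + w*(2 - 6*x) - x^3 + 3*x^2 + x - 3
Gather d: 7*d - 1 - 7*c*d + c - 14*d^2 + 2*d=c - 14*d^2 + d*(9 - 7*c) - 1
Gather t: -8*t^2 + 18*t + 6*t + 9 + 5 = -8*t^2 + 24*t + 14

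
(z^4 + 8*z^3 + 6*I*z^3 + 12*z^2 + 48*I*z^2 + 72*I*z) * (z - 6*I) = z^5 + 8*z^4 + 48*z^3 + 288*z^2 + 432*z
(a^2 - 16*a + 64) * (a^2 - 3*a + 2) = a^4 - 19*a^3 + 114*a^2 - 224*a + 128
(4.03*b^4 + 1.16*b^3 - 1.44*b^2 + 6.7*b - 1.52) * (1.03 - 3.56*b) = -14.3468*b^5 + 0.0213000000000001*b^4 + 6.3212*b^3 - 25.3352*b^2 + 12.3122*b - 1.5656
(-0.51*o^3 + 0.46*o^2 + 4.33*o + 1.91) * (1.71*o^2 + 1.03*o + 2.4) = -0.8721*o^5 + 0.2613*o^4 + 6.6541*o^3 + 8.83*o^2 + 12.3593*o + 4.584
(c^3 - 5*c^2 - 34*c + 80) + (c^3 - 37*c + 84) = 2*c^3 - 5*c^2 - 71*c + 164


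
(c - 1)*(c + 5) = c^2 + 4*c - 5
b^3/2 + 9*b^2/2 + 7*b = b*(b/2 + 1)*(b + 7)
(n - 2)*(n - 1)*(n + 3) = n^3 - 7*n + 6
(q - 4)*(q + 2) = q^2 - 2*q - 8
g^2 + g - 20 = (g - 4)*(g + 5)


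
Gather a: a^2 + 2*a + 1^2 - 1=a^2 + 2*a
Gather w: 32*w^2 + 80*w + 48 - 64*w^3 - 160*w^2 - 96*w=-64*w^3 - 128*w^2 - 16*w + 48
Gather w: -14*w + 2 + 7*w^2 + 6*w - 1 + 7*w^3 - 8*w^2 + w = 7*w^3 - w^2 - 7*w + 1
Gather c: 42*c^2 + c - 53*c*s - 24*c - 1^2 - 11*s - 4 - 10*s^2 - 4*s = 42*c^2 + c*(-53*s - 23) - 10*s^2 - 15*s - 5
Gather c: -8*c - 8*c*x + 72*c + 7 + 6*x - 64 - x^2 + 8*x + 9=c*(64 - 8*x) - x^2 + 14*x - 48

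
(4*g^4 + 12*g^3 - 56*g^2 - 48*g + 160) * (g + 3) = 4*g^5 + 24*g^4 - 20*g^3 - 216*g^2 + 16*g + 480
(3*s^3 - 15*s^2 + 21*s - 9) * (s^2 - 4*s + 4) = 3*s^5 - 27*s^4 + 93*s^3 - 153*s^2 + 120*s - 36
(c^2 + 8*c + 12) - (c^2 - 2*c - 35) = 10*c + 47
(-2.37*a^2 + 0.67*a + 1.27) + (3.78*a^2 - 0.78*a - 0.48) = 1.41*a^2 - 0.11*a + 0.79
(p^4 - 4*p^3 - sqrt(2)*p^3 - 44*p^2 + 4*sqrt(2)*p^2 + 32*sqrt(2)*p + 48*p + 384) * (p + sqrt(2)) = p^5 - 4*p^4 - 46*p^3 - 12*sqrt(2)*p^2 + 56*p^2 + 48*sqrt(2)*p + 448*p + 384*sqrt(2)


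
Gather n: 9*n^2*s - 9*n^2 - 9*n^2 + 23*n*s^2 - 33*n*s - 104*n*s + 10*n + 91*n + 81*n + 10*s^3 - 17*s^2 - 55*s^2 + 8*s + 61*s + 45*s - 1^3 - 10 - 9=n^2*(9*s - 18) + n*(23*s^2 - 137*s + 182) + 10*s^3 - 72*s^2 + 114*s - 20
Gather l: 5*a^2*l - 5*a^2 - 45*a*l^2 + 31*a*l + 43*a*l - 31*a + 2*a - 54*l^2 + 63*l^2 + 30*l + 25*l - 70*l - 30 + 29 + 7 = -5*a^2 - 29*a + l^2*(9 - 45*a) + l*(5*a^2 + 74*a - 15) + 6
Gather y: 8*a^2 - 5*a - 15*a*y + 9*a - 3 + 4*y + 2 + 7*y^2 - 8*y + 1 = 8*a^2 + 4*a + 7*y^2 + y*(-15*a - 4)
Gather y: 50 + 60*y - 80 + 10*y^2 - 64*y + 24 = 10*y^2 - 4*y - 6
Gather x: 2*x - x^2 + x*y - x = -x^2 + x*(y + 1)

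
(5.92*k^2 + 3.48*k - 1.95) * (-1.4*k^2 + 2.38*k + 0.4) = -8.288*k^4 + 9.2176*k^3 + 13.3804*k^2 - 3.249*k - 0.78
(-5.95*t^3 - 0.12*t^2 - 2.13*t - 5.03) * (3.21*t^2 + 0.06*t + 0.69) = -19.0995*t^5 - 0.7422*t^4 - 10.95*t^3 - 16.3569*t^2 - 1.7715*t - 3.4707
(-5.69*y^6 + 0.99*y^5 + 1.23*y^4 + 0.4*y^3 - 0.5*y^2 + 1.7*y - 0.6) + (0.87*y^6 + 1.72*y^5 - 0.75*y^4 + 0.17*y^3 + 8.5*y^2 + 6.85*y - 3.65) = -4.82*y^6 + 2.71*y^5 + 0.48*y^4 + 0.57*y^3 + 8.0*y^2 + 8.55*y - 4.25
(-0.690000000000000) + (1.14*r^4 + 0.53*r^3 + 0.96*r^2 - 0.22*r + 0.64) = 1.14*r^4 + 0.53*r^3 + 0.96*r^2 - 0.22*r - 0.0499999999999999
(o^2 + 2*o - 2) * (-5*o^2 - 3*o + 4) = -5*o^4 - 13*o^3 + 8*o^2 + 14*o - 8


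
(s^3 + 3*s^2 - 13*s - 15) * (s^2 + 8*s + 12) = s^5 + 11*s^4 + 23*s^3 - 83*s^2 - 276*s - 180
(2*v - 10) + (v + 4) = 3*v - 6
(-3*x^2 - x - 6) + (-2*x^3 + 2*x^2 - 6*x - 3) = -2*x^3 - x^2 - 7*x - 9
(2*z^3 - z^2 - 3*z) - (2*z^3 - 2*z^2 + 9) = z^2 - 3*z - 9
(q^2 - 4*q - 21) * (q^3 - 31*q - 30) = q^5 - 4*q^4 - 52*q^3 + 94*q^2 + 771*q + 630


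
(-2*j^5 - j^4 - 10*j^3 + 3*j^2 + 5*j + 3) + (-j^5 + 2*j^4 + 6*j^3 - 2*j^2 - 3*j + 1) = -3*j^5 + j^4 - 4*j^3 + j^2 + 2*j + 4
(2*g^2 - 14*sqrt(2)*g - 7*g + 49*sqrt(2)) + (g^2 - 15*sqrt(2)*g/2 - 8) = 3*g^2 - 43*sqrt(2)*g/2 - 7*g - 8 + 49*sqrt(2)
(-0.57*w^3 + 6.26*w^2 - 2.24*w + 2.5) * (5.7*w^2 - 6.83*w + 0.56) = -3.249*w^5 + 39.5751*w^4 - 55.843*w^3 + 33.0548*w^2 - 18.3294*w + 1.4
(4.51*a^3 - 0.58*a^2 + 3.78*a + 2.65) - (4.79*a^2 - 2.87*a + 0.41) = 4.51*a^3 - 5.37*a^2 + 6.65*a + 2.24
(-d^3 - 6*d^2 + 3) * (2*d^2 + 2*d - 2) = -2*d^5 - 14*d^4 - 10*d^3 + 18*d^2 + 6*d - 6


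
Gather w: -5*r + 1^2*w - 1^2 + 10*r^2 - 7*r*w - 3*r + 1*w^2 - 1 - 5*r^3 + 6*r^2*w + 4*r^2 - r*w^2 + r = -5*r^3 + 14*r^2 - 7*r + w^2*(1 - r) + w*(6*r^2 - 7*r + 1) - 2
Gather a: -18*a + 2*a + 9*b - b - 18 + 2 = -16*a + 8*b - 16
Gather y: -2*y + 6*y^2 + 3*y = 6*y^2 + y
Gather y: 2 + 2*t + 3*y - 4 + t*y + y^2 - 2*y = 2*t + y^2 + y*(t + 1) - 2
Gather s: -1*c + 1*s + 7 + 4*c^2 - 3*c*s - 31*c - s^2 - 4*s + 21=4*c^2 - 32*c - s^2 + s*(-3*c - 3) + 28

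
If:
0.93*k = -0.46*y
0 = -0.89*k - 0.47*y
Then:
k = 0.00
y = 0.00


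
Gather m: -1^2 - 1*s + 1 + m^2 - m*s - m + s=m^2 + m*(-s - 1)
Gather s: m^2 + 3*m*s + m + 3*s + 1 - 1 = m^2 + m + s*(3*m + 3)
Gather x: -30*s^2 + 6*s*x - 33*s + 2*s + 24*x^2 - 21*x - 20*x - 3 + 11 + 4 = -30*s^2 - 31*s + 24*x^2 + x*(6*s - 41) + 12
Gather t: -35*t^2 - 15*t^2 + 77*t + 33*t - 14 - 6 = -50*t^2 + 110*t - 20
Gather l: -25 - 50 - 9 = -84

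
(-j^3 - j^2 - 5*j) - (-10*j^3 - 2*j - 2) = 9*j^3 - j^2 - 3*j + 2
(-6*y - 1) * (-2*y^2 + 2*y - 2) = 12*y^3 - 10*y^2 + 10*y + 2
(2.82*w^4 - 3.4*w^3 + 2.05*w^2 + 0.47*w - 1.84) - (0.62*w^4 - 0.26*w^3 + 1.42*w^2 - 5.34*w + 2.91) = 2.2*w^4 - 3.14*w^3 + 0.63*w^2 + 5.81*w - 4.75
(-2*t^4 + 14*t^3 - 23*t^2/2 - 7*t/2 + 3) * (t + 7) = -2*t^5 + 173*t^3/2 - 84*t^2 - 43*t/2 + 21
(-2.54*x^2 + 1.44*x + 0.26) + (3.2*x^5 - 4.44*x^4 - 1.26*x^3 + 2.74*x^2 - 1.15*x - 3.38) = 3.2*x^5 - 4.44*x^4 - 1.26*x^3 + 0.2*x^2 + 0.29*x - 3.12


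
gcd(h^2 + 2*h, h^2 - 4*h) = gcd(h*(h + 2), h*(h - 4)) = h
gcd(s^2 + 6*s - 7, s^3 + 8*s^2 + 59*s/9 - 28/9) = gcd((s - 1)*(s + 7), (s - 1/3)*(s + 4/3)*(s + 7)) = s + 7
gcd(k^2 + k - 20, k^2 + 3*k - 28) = k - 4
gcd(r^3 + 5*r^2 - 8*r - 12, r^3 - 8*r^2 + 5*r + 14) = r^2 - r - 2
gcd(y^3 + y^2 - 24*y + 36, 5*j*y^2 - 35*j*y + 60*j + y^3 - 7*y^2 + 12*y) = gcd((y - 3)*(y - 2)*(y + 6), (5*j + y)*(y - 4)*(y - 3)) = y - 3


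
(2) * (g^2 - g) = 2*g^2 - 2*g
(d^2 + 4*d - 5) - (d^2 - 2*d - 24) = 6*d + 19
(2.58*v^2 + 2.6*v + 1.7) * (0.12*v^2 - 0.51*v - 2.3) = 0.3096*v^4 - 1.0038*v^3 - 7.056*v^2 - 6.847*v - 3.91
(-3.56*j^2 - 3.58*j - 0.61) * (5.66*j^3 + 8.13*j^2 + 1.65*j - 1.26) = -20.1496*j^5 - 49.2056*j^4 - 38.432*j^3 - 6.3807*j^2 + 3.5043*j + 0.7686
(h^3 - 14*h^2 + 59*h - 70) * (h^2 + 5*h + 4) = h^5 - 9*h^4 - 7*h^3 + 169*h^2 - 114*h - 280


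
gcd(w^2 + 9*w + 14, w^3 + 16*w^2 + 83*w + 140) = w + 7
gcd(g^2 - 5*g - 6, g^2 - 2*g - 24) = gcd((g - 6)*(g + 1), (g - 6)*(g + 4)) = g - 6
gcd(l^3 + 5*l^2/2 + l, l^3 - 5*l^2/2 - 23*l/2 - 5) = l^2 + 5*l/2 + 1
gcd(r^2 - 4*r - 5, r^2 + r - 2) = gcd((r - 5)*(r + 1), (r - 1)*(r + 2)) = 1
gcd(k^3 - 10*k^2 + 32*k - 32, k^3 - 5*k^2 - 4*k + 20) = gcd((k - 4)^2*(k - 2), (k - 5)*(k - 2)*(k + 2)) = k - 2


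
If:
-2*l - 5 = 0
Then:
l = -5/2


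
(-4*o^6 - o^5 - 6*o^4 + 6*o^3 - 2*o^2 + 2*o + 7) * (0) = 0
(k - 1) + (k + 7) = 2*k + 6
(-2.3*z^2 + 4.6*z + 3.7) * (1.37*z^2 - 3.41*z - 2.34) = -3.151*z^4 + 14.145*z^3 - 5.235*z^2 - 23.381*z - 8.658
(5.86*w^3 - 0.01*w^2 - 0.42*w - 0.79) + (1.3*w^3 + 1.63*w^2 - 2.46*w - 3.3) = 7.16*w^3 + 1.62*w^2 - 2.88*w - 4.09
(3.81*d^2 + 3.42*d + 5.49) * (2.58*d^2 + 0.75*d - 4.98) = 9.8298*d^4 + 11.6811*d^3 - 2.2446*d^2 - 12.9141*d - 27.3402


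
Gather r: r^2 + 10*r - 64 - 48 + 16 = r^2 + 10*r - 96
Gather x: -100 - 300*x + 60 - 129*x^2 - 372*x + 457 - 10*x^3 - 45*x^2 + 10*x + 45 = -10*x^3 - 174*x^2 - 662*x + 462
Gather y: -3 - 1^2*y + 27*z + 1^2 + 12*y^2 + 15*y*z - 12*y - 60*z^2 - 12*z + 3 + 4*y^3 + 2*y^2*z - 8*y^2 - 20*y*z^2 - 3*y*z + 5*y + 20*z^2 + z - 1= 4*y^3 + y^2*(2*z + 4) + y*(-20*z^2 + 12*z - 8) - 40*z^2 + 16*z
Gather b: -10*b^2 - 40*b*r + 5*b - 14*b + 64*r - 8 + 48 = -10*b^2 + b*(-40*r - 9) + 64*r + 40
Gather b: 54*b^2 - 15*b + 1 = 54*b^2 - 15*b + 1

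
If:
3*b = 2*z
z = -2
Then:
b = -4/3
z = -2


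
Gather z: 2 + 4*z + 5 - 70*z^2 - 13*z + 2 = -70*z^2 - 9*z + 9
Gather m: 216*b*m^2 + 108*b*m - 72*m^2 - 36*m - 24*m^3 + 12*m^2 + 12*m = -24*m^3 + m^2*(216*b - 60) + m*(108*b - 24)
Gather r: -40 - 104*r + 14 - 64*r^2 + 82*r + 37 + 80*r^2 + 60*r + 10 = 16*r^2 + 38*r + 21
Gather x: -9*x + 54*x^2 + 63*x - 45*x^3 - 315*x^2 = -45*x^3 - 261*x^2 + 54*x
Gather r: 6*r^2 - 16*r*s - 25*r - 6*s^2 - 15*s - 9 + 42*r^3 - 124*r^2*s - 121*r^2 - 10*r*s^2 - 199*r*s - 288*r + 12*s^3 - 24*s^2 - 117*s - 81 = 42*r^3 + r^2*(-124*s - 115) + r*(-10*s^2 - 215*s - 313) + 12*s^3 - 30*s^2 - 132*s - 90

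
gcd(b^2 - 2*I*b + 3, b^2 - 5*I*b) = 1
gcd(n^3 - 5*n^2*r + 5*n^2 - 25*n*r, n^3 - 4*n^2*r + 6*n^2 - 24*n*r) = n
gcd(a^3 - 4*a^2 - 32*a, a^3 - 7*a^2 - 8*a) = a^2 - 8*a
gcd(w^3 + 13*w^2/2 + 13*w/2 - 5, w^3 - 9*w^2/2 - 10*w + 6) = w^2 + 3*w/2 - 1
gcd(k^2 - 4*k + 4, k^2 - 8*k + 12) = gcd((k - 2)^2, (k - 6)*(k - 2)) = k - 2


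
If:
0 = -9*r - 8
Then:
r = -8/9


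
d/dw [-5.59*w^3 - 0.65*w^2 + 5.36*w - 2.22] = -16.77*w^2 - 1.3*w + 5.36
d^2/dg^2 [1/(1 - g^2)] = 2*(-3*g^2 - 1)/(g^2 - 1)^3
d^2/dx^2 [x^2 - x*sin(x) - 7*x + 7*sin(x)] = x*sin(x) - 7*sin(x) - 2*cos(x) + 2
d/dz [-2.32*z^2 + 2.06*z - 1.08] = 2.06 - 4.64*z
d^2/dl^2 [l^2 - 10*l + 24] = 2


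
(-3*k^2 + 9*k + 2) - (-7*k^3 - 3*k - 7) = 7*k^3 - 3*k^2 + 12*k + 9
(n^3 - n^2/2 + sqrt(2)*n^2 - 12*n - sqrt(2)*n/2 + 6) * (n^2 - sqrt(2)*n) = n^5 - n^4/2 - 14*n^3 + 7*n^2 + 12*sqrt(2)*n^2 - 6*sqrt(2)*n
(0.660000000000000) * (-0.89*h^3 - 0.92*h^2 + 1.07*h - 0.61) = -0.5874*h^3 - 0.6072*h^2 + 0.7062*h - 0.4026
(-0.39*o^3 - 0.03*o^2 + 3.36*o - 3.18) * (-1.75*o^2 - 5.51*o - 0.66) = 0.6825*o^5 + 2.2014*o^4 - 5.4573*o^3 - 12.9288*o^2 + 15.3042*o + 2.0988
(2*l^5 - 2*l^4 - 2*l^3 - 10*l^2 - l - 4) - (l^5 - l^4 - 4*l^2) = l^5 - l^4 - 2*l^3 - 6*l^2 - l - 4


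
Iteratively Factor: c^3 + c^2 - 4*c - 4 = (c + 2)*(c^2 - c - 2) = (c - 2)*(c + 2)*(c + 1)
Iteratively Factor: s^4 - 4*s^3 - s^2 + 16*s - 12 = (s - 3)*(s^3 - s^2 - 4*s + 4) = (s - 3)*(s - 2)*(s^2 + s - 2) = (s - 3)*(s - 2)*(s - 1)*(s + 2)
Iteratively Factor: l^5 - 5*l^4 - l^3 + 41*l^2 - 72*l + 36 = (l - 3)*(l^4 - 2*l^3 - 7*l^2 + 20*l - 12) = (l - 3)*(l - 1)*(l^3 - l^2 - 8*l + 12) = (l - 3)*(l - 2)*(l - 1)*(l^2 + l - 6) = (l - 3)*(l - 2)^2*(l - 1)*(l + 3)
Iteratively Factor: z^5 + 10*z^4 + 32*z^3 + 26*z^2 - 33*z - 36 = (z + 4)*(z^4 + 6*z^3 + 8*z^2 - 6*z - 9) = (z + 1)*(z + 4)*(z^3 + 5*z^2 + 3*z - 9) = (z - 1)*(z + 1)*(z + 4)*(z^2 + 6*z + 9) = (z - 1)*(z + 1)*(z + 3)*(z + 4)*(z + 3)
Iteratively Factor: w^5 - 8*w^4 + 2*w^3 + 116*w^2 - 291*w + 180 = (w - 3)*(w^4 - 5*w^3 - 13*w^2 + 77*w - 60) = (w - 3)^2*(w^3 - 2*w^2 - 19*w + 20) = (w - 5)*(w - 3)^2*(w^2 + 3*w - 4) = (w - 5)*(w - 3)^2*(w + 4)*(w - 1)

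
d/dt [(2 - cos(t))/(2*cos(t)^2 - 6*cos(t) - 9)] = (8*cos(t) - cos(2*t) - 22)*sin(t)/(6*cos(t) - cos(2*t) + 8)^2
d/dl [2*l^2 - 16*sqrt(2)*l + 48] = 4*l - 16*sqrt(2)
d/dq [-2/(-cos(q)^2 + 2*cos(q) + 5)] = 4*(cos(q) - 1)*sin(q)/(sin(q)^2 + 2*cos(q) + 4)^2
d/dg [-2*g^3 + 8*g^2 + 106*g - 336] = -6*g^2 + 16*g + 106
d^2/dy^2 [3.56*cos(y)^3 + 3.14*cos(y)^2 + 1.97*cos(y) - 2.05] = -32.04*cos(y)^3 - 12.56*cos(y)^2 + 19.39*cos(y) + 6.28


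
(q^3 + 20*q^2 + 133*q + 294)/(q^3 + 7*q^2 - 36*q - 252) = (q + 7)/(q - 6)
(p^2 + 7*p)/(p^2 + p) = (p + 7)/(p + 1)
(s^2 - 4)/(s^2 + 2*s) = (s - 2)/s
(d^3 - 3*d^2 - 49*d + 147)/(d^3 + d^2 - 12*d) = (d^2 - 49)/(d*(d + 4))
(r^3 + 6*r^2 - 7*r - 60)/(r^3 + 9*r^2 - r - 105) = (r + 4)/(r + 7)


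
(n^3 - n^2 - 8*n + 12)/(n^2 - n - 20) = (-n^3 + n^2 + 8*n - 12)/(-n^2 + n + 20)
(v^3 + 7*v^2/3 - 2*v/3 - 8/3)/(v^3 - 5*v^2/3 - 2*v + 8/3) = (v + 2)/(v - 2)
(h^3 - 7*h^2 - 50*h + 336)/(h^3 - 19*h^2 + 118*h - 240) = (h + 7)/(h - 5)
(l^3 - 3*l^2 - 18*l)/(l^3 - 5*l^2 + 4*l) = (l^2 - 3*l - 18)/(l^2 - 5*l + 4)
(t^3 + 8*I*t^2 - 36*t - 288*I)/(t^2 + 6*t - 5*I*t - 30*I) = (t^2 + t*(-6 + 8*I) - 48*I)/(t - 5*I)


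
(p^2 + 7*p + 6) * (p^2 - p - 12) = p^4 + 6*p^3 - 13*p^2 - 90*p - 72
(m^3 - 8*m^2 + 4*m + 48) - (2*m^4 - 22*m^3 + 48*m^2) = -2*m^4 + 23*m^3 - 56*m^2 + 4*m + 48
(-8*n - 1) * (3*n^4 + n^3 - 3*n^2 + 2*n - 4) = -24*n^5 - 11*n^4 + 23*n^3 - 13*n^2 + 30*n + 4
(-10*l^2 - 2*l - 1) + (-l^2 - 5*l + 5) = -11*l^2 - 7*l + 4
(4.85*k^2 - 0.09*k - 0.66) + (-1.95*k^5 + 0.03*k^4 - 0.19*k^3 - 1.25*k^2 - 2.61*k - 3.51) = -1.95*k^5 + 0.03*k^4 - 0.19*k^3 + 3.6*k^2 - 2.7*k - 4.17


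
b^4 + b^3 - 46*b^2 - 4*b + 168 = (b - 6)*(b - 2)*(b + 2)*(b + 7)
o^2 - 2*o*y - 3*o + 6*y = (o - 3)*(o - 2*y)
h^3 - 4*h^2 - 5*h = h*(h - 5)*(h + 1)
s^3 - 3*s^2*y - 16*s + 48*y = (s - 4)*(s + 4)*(s - 3*y)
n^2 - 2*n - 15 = (n - 5)*(n + 3)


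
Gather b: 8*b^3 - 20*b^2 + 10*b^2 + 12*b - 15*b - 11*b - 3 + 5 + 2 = 8*b^3 - 10*b^2 - 14*b + 4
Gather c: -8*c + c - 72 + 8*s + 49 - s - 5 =-7*c + 7*s - 28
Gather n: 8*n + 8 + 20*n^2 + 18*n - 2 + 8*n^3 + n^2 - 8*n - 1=8*n^3 + 21*n^2 + 18*n + 5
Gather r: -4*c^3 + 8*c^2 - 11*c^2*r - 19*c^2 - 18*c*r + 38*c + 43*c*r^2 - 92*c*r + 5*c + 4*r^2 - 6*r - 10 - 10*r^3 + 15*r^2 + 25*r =-4*c^3 - 11*c^2 + 43*c - 10*r^3 + r^2*(43*c + 19) + r*(-11*c^2 - 110*c + 19) - 10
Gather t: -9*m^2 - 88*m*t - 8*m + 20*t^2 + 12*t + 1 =-9*m^2 - 8*m + 20*t^2 + t*(12 - 88*m) + 1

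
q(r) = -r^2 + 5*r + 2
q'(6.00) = -7.00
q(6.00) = -4.00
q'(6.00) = -7.00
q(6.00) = -4.00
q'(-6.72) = 18.44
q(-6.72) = -76.76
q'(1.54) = 1.92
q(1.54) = 7.33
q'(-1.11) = 7.22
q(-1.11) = -4.78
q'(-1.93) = 8.86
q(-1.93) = -11.37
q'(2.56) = -0.12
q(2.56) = 8.25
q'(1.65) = 1.70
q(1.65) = 7.53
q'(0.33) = 4.34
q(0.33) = 3.54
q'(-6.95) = 18.90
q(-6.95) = -81.05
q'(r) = 5 - 2*r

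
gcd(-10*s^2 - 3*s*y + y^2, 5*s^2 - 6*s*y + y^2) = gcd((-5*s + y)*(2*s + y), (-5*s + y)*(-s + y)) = -5*s + y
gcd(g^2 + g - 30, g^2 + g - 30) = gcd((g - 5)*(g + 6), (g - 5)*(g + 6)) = g^2 + g - 30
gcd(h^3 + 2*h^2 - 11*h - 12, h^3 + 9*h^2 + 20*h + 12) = h + 1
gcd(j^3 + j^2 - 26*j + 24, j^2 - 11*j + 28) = j - 4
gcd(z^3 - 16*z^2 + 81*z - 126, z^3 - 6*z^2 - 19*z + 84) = z^2 - 10*z + 21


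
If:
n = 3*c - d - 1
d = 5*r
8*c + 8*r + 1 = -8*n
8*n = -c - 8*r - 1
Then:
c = 0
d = -35/32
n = 3/32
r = -7/32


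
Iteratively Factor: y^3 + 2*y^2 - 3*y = (y + 3)*(y^2 - y) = (y - 1)*(y + 3)*(y)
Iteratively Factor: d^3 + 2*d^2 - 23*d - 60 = (d + 4)*(d^2 - 2*d - 15) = (d + 3)*(d + 4)*(d - 5)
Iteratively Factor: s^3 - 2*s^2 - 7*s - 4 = (s + 1)*(s^2 - 3*s - 4) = (s - 4)*(s + 1)*(s + 1)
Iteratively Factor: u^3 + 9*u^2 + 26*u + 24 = (u + 4)*(u^2 + 5*u + 6) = (u + 3)*(u + 4)*(u + 2)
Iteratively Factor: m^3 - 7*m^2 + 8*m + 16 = (m + 1)*(m^2 - 8*m + 16) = (m - 4)*(m + 1)*(m - 4)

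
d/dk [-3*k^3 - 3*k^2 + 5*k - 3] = -9*k^2 - 6*k + 5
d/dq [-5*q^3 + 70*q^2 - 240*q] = -15*q^2 + 140*q - 240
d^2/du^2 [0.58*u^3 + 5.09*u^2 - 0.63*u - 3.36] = 3.48*u + 10.18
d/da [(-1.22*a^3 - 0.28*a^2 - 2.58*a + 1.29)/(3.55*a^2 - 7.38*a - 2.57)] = (-4.331*a^4 + 18.0072*a^3 + 20.6316*a^2 - 7.7198*a + 16.1508)/(12.6025*a^4 - 52.398*a^3 + 36.2174*a^2 + 37.9332*a + 6.6049)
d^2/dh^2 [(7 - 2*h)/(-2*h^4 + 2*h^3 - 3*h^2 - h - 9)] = 2*((2*h - 7)*(8*h^3 - 6*h^2 + 6*h + 1)^2 + (-16*h^3 + 12*h^2 - 12*h - 3*(2*h - 7)*(4*h^2 - 2*h + 1) - 2)*(2*h^4 - 2*h^3 + 3*h^2 + h + 9))/(2*h^4 - 2*h^3 + 3*h^2 + h + 9)^3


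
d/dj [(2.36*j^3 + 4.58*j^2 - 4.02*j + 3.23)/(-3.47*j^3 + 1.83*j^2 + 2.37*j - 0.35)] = (-3.5527136788005e-15*j^5 + 20.2114*j^4 - 16.7124*j^3 + 49.3575*j^2 - 15.0278*j - 6.2481)/(12.0409*j^6 - 12.7002*j^5 - 13.0989*j^4 + 11.1032*j^3 + 4.3359*j^2 - 1.659*j + 0.1225)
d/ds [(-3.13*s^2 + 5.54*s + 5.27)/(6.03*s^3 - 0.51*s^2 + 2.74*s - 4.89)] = (18.8739*s^4 - 66.8124*s^3 - 101.0851*s^2 + 35.9868*s - 41.5304)/(36.3609*s^6 - 6.1506*s^5 + 33.3045*s^4 - 61.7682*s^3 + 12.4954*s^2 - 26.7972*s + 23.9121)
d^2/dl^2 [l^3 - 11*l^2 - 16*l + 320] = 6*l - 22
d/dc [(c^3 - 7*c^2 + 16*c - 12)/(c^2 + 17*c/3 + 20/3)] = 3*(3*c^4 + 34*c^3 - 107*c^2 - 208*c + 524)/(9*c^4 + 102*c^3 + 409*c^2 + 680*c + 400)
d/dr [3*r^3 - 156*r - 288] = 9*r^2 - 156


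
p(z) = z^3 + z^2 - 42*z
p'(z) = 3*z^2 + 2*z - 42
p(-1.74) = 70.84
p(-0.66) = 27.87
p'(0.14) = -41.66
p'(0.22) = -41.41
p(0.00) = 0.00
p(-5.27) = 102.75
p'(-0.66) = -42.01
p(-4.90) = 112.16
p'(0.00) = -42.00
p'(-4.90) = 20.23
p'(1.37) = -33.63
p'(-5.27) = 30.78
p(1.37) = -53.09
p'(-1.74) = -36.40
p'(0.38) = -40.81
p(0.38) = -15.76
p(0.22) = -9.18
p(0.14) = -5.86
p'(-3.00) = -21.00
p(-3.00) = 108.00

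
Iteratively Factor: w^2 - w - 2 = (w - 2)*(w + 1)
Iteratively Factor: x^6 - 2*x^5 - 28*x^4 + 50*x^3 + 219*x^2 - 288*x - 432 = (x - 3)*(x^5 + x^4 - 25*x^3 - 25*x^2 + 144*x + 144) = (x - 3)*(x + 1)*(x^4 - 25*x^2 + 144) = (x - 3)^2*(x + 1)*(x^3 + 3*x^2 - 16*x - 48) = (x - 3)^2*(x + 1)*(x + 3)*(x^2 - 16) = (x - 3)^2*(x + 1)*(x + 3)*(x + 4)*(x - 4)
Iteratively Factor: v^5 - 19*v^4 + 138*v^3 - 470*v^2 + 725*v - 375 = (v - 5)*(v^4 - 14*v^3 + 68*v^2 - 130*v + 75) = (v - 5)^2*(v^3 - 9*v^2 + 23*v - 15) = (v - 5)^2*(v - 1)*(v^2 - 8*v + 15) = (v - 5)^3*(v - 1)*(v - 3)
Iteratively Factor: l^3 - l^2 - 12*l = (l - 4)*(l^2 + 3*l) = l*(l - 4)*(l + 3)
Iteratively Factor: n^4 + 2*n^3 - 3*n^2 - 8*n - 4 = (n + 1)*(n^3 + n^2 - 4*n - 4) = (n + 1)*(n + 2)*(n^2 - n - 2) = (n + 1)^2*(n + 2)*(n - 2)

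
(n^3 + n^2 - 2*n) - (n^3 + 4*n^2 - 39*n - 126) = -3*n^2 + 37*n + 126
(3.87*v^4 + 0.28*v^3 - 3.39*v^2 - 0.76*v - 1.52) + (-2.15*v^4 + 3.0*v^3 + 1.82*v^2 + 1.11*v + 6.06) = 1.72*v^4 + 3.28*v^3 - 1.57*v^2 + 0.35*v + 4.54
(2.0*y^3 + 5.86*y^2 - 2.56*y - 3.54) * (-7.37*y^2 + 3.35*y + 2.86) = -14.74*y^5 - 36.4882*y^4 + 44.2182*y^3 + 34.2734*y^2 - 19.1806*y - 10.1244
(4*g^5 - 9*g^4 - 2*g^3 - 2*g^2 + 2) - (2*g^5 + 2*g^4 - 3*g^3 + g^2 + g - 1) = 2*g^5 - 11*g^4 + g^3 - 3*g^2 - g + 3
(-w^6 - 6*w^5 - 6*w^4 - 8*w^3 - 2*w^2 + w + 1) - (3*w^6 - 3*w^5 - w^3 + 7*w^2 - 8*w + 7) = -4*w^6 - 3*w^5 - 6*w^4 - 7*w^3 - 9*w^2 + 9*w - 6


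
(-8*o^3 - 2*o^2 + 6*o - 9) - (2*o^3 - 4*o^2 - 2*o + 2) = -10*o^3 + 2*o^2 + 8*o - 11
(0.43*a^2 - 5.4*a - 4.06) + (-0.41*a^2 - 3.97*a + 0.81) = 0.02*a^2 - 9.37*a - 3.25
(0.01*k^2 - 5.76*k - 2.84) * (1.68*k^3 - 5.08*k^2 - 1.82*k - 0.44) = 0.0168*k^5 - 9.7276*k^4 + 24.4714*k^3 + 24.906*k^2 + 7.7032*k + 1.2496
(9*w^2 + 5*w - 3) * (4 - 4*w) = -36*w^3 + 16*w^2 + 32*w - 12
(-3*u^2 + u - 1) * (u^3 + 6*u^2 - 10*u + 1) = -3*u^5 - 17*u^4 + 35*u^3 - 19*u^2 + 11*u - 1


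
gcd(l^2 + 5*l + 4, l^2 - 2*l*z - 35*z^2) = 1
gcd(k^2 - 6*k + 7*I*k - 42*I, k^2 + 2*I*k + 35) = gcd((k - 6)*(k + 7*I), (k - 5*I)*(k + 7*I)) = k + 7*I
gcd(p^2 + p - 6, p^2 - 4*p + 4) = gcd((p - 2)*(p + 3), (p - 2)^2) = p - 2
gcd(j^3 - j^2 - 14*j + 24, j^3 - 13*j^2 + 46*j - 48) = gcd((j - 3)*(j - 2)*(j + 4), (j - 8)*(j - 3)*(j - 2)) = j^2 - 5*j + 6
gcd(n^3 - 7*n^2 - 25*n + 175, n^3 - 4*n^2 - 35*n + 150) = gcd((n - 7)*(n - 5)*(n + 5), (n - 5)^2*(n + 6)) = n - 5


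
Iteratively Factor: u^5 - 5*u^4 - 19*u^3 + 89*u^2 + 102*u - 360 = (u + 3)*(u^4 - 8*u^3 + 5*u^2 + 74*u - 120) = (u + 3)^2*(u^3 - 11*u^2 + 38*u - 40) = (u - 4)*(u + 3)^2*(u^2 - 7*u + 10) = (u - 5)*(u - 4)*(u + 3)^2*(u - 2)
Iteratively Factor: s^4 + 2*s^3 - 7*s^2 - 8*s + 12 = (s + 2)*(s^3 - 7*s + 6) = (s + 2)*(s + 3)*(s^2 - 3*s + 2) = (s - 1)*(s + 2)*(s + 3)*(s - 2)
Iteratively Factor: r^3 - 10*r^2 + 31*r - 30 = (r - 2)*(r^2 - 8*r + 15) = (r - 3)*(r - 2)*(r - 5)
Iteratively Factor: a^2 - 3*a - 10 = (a + 2)*(a - 5)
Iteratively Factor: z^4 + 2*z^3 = (z + 2)*(z^3) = z*(z + 2)*(z^2) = z^2*(z + 2)*(z)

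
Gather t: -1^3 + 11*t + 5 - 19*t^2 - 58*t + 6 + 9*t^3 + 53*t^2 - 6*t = 9*t^3 + 34*t^2 - 53*t + 10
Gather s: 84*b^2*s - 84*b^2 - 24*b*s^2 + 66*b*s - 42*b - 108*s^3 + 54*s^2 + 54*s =-84*b^2 - 42*b - 108*s^3 + s^2*(54 - 24*b) + s*(84*b^2 + 66*b + 54)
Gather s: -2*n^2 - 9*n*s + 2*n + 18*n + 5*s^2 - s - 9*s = -2*n^2 + 20*n + 5*s^2 + s*(-9*n - 10)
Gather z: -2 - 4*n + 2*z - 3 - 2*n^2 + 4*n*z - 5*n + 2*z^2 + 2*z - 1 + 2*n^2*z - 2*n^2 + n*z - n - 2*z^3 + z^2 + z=-4*n^2 - 10*n - 2*z^3 + 3*z^2 + z*(2*n^2 + 5*n + 5) - 6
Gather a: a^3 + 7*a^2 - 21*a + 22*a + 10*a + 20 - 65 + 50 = a^3 + 7*a^2 + 11*a + 5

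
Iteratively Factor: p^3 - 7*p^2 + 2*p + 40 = (p - 5)*(p^2 - 2*p - 8) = (p - 5)*(p - 4)*(p + 2)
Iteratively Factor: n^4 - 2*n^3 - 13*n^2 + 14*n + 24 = (n + 3)*(n^3 - 5*n^2 + 2*n + 8) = (n - 4)*(n + 3)*(n^2 - n - 2) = (n - 4)*(n - 2)*(n + 3)*(n + 1)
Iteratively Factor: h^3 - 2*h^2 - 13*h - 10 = (h + 1)*(h^2 - 3*h - 10) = (h - 5)*(h + 1)*(h + 2)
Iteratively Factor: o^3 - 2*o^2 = (o - 2)*(o^2) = o*(o - 2)*(o)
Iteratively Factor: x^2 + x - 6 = (x - 2)*(x + 3)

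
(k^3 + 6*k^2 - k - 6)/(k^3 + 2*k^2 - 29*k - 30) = (k - 1)/(k - 5)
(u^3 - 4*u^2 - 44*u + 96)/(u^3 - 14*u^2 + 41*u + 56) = (u^2 + 4*u - 12)/(u^2 - 6*u - 7)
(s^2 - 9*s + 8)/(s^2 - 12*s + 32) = (s - 1)/(s - 4)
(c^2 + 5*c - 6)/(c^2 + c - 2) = (c + 6)/(c + 2)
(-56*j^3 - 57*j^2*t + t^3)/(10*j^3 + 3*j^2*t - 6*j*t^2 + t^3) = (-56*j^2 - j*t + t^2)/(10*j^2 - 7*j*t + t^2)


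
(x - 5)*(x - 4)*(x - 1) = x^3 - 10*x^2 + 29*x - 20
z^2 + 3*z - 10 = (z - 2)*(z + 5)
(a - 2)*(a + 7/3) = a^2 + a/3 - 14/3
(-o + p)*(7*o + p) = -7*o^2 + 6*o*p + p^2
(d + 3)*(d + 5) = d^2 + 8*d + 15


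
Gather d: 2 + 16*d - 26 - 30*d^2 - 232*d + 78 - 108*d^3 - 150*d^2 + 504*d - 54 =-108*d^3 - 180*d^2 + 288*d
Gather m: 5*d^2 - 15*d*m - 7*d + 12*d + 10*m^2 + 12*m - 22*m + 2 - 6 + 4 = 5*d^2 + 5*d + 10*m^2 + m*(-15*d - 10)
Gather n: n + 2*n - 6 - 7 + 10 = 3*n - 3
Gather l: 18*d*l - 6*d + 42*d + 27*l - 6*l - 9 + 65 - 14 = 36*d + l*(18*d + 21) + 42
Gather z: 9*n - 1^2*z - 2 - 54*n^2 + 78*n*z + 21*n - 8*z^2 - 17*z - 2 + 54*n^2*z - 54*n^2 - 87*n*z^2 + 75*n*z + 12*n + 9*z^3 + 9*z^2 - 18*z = -108*n^2 + 42*n + 9*z^3 + z^2*(1 - 87*n) + z*(54*n^2 + 153*n - 36) - 4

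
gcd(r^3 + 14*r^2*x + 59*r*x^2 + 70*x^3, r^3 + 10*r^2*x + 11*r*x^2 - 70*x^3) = r^2 + 12*r*x + 35*x^2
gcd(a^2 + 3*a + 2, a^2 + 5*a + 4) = a + 1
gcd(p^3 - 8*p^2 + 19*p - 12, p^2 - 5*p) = 1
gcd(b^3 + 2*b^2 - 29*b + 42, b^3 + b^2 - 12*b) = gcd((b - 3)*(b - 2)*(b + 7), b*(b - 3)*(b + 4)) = b - 3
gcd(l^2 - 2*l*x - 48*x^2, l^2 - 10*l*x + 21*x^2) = 1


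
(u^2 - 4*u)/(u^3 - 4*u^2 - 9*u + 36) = u/(u^2 - 9)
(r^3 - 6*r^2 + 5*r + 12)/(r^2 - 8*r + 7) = (r^3 - 6*r^2 + 5*r + 12)/(r^2 - 8*r + 7)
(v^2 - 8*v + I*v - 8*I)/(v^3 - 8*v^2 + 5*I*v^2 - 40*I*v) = (v + I)/(v*(v + 5*I))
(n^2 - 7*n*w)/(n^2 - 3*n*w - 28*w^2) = n/(n + 4*w)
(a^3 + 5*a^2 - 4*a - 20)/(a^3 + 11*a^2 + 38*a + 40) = (a - 2)/(a + 4)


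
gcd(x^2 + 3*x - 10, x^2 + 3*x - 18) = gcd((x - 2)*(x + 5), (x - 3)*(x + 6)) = 1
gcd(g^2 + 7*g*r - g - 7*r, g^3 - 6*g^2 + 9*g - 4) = g - 1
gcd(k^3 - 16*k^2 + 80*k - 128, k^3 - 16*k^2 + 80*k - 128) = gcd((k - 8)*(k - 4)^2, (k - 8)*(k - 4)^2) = k^3 - 16*k^2 + 80*k - 128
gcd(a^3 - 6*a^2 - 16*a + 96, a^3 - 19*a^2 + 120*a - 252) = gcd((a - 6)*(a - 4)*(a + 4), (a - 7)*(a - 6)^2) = a - 6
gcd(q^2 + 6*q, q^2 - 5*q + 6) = 1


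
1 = 1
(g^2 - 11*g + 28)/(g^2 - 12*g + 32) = (g - 7)/(g - 8)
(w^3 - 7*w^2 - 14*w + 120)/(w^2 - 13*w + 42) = (w^2 - w - 20)/(w - 7)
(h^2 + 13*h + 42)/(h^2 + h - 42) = (h + 6)/(h - 6)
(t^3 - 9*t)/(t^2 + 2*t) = (t^2 - 9)/(t + 2)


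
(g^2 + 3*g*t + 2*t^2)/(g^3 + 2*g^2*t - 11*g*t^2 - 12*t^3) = (-g - 2*t)/(-g^2 - g*t + 12*t^2)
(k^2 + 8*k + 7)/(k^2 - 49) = (k + 1)/(k - 7)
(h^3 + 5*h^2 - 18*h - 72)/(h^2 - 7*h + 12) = (h^2 + 9*h + 18)/(h - 3)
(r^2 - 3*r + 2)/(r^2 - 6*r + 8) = (r - 1)/(r - 4)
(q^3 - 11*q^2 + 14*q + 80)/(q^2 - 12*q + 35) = (q^2 - 6*q - 16)/(q - 7)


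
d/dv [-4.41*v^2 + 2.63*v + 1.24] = 2.63 - 8.82*v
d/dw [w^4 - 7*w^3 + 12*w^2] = w*(4*w^2 - 21*w + 24)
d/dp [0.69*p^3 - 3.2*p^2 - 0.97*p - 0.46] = 2.07*p^2 - 6.4*p - 0.97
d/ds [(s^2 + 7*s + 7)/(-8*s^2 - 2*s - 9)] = (54*s^2 + 94*s - 49)/(64*s^4 + 32*s^3 + 148*s^2 + 36*s + 81)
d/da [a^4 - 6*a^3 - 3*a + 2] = 4*a^3 - 18*a^2 - 3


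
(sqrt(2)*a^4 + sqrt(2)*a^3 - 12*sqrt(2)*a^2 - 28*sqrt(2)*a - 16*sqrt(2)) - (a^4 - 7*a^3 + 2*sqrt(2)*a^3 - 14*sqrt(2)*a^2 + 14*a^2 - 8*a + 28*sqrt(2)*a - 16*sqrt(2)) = -a^4 + sqrt(2)*a^4 - sqrt(2)*a^3 + 7*a^3 - 14*a^2 + 2*sqrt(2)*a^2 - 56*sqrt(2)*a + 8*a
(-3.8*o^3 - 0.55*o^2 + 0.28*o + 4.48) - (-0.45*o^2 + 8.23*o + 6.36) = -3.8*o^3 - 0.1*o^2 - 7.95*o - 1.88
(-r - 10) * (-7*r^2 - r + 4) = 7*r^3 + 71*r^2 + 6*r - 40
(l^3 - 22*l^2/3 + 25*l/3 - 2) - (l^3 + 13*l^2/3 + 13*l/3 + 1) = -35*l^2/3 + 4*l - 3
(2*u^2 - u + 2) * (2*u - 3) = 4*u^3 - 8*u^2 + 7*u - 6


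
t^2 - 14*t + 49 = (t - 7)^2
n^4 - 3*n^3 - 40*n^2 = n^2*(n - 8)*(n + 5)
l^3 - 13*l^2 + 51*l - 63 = (l - 7)*(l - 3)^2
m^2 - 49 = (m - 7)*(m + 7)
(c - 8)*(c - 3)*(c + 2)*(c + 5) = c^4 - 4*c^3 - 43*c^2 + 58*c + 240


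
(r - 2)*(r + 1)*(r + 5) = r^3 + 4*r^2 - 7*r - 10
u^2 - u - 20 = (u - 5)*(u + 4)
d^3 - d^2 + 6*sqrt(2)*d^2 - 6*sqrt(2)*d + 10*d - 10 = (d - 1)*(d + sqrt(2))*(d + 5*sqrt(2))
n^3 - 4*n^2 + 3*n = n*(n - 3)*(n - 1)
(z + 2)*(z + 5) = z^2 + 7*z + 10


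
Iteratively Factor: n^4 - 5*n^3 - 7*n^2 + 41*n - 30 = (n - 1)*(n^3 - 4*n^2 - 11*n + 30) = (n - 5)*(n - 1)*(n^2 + n - 6) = (n - 5)*(n - 1)*(n + 3)*(n - 2)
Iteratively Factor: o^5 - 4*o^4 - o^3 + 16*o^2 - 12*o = (o - 2)*(o^4 - 2*o^3 - 5*o^2 + 6*o) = (o - 2)*(o + 2)*(o^3 - 4*o^2 + 3*o) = (o - 2)*(o - 1)*(o + 2)*(o^2 - 3*o) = (o - 3)*(o - 2)*(o - 1)*(o + 2)*(o)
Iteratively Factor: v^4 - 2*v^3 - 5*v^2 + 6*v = (v - 3)*(v^3 + v^2 - 2*v) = v*(v - 3)*(v^2 + v - 2) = v*(v - 3)*(v - 1)*(v + 2)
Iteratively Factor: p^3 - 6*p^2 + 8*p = (p - 2)*(p^2 - 4*p) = p*(p - 2)*(p - 4)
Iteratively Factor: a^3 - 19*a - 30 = (a - 5)*(a^2 + 5*a + 6) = (a - 5)*(a + 3)*(a + 2)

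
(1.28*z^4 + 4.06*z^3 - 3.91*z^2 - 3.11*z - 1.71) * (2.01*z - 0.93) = 2.5728*z^5 + 6.9702*z^4 - 11.6349*z^3 - 2.6148*z^2 - 0.5448*z + 1.5903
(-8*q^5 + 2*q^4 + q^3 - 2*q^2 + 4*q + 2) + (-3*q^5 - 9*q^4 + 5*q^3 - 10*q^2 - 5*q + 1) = -11*q^5 - 7*q^4 + 6*q^3 - 12*q^2 - q + 3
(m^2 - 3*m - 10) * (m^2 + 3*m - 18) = m^4 - 37*m^2 + 24*m + 180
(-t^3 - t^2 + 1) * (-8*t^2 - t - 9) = 8*t^5 + 9*t^4 + 10*t^3 + t^2 - t - 9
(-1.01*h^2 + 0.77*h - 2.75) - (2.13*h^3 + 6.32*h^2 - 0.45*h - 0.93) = -2.13*h^3 - 7.33*h^2 + 1.22*h - 1.82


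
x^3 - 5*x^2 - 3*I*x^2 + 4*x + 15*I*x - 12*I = (x - 4)*(x - 1)*(x - 3*I)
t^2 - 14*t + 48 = (t - 8)*(t - 6)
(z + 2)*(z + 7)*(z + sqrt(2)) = z^3 + sqrt(2)*z^2 + 9*z^2 + 9*sqrt(2)*z + 14*z + 14*sqrt(2)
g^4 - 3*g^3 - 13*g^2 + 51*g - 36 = (g - 3)^2*(g - 1)*(g + 4)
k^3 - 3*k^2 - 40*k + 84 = (k - 7)*(k - 2)*(k + 6)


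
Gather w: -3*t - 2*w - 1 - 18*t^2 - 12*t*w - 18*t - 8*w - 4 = -18*t^2 - 21*t + w*(-12*t - 10) - 5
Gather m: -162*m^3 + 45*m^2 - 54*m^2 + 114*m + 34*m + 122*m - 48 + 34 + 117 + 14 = -162*m^3 - 9*m^2 + 270*m + 117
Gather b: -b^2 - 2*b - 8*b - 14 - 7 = -b^2 - 10*b - 21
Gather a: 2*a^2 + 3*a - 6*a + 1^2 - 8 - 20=2*a^2 - 3*a - 27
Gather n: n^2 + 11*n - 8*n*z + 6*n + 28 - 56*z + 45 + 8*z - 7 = n^2 + n*(17 - 8*z) - 48*z + 66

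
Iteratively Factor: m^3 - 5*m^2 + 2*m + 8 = (m - 2)*(m^2 - 3*m - 4) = (m - 2)*(m + 1)*(m - 4)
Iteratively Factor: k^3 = (k)*(k^2) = k^2*(k)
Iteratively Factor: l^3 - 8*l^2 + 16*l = (l - 4)*(l^2 - 4*l) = l*(l - 4)*(l - 4)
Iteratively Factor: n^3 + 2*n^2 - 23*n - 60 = (n + 4)*(n^2 - 2*n - 15) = (n - 5)*(n + 4)*(n + 3)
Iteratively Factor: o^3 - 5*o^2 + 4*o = (o - 4)*(o^2 - o) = o*(o - 4)*(o - 1)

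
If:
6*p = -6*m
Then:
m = -p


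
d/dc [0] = 0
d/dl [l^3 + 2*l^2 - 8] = l*(3*l + 4)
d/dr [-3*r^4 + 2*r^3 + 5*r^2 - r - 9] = -12*r^3 + 6*r^2 + 10*r - 1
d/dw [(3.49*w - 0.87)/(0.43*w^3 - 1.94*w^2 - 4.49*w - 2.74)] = (-3.0014*w^3 + 7.8929*w^2 - 3.3756*w - 13.4689)/(0.1849*w^6 - 1.6684*w^5 - 0.0978000000000003*w^4 + 15.0648*w^3 + 30.7913*w^2 + 24.6052*w + 7.5076)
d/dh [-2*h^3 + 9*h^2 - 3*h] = -6*h^2 + 18*h - 3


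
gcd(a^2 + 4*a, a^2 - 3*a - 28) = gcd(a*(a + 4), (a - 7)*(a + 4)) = a + 4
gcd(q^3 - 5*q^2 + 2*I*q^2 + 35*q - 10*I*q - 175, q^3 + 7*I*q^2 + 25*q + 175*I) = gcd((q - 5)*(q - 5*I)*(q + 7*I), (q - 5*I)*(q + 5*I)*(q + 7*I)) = q^2 + 2*I*q + 35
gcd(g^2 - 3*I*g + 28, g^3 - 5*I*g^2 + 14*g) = g - 7*I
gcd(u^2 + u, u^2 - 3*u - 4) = u + 1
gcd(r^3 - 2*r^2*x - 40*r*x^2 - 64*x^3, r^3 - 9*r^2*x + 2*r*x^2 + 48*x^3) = -r^2 + 6*r*x + 16*x^2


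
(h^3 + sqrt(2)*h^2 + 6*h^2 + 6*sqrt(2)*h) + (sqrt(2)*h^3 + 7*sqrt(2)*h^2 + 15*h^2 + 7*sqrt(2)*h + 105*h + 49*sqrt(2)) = h^3 + sqrt(2)*h^3 + 8*sqrt(2)*h^2 + 21*h^2 + 13*sqrt(2)*h + 105*h + 49*sqrt(2)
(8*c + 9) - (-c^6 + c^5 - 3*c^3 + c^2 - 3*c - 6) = c^6 - c^5 + 3*c^3 - c^2 + 11*c + 15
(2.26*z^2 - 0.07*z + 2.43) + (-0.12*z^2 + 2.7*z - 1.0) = 2.14*z^2 + 2.63*z + 1.43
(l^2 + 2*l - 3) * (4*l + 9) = 4*l^3 + 17*l^2 + 6*l - 27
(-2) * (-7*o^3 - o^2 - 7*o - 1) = 14*o^3 + 2*o^2 + 14*o + 2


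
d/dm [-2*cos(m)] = 2*sin(m)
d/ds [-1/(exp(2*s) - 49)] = 2*exp(2*s)/(exp(2*s) - 49)^2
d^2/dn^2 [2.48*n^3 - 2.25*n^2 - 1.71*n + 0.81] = 14.88*n - 4.5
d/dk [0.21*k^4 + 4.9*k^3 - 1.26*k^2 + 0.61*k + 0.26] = 0.84*k^3 + 14.7*k^2 - 2.52*k + 0.61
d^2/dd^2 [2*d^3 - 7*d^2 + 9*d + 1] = 12*d - 14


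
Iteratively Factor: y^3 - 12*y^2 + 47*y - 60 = (y - 4)*(y^2 - 8*y + 15) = (y - 4)*(y - 3)*(y - 5)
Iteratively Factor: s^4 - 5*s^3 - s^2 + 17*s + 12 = (s - 3)*(s^3 - 2*s^2 - 7*s - 4) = (s - 3)*(s + 1)*(s^2 - 3*s - 4) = (s - 3)*(s + 1)^2*(s - 4)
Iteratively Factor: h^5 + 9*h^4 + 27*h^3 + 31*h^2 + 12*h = (h + 3)*(h^4 + 6*h^3 + 9*h^2 + 4*h) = (h + 1)*(h + 3)*(h^3 + 5*h^2 + 4*h) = (h + 1)^2*(h + 3)*(h^2 + 4*h) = (h + 1)^2*(h + 3)*(h + 4)*(h)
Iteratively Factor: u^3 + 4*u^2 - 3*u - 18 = (u + 3)*(u^2 + u - 6) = (u + 3)^2*(u - 2)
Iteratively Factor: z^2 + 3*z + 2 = (z + 2)*(z + 1)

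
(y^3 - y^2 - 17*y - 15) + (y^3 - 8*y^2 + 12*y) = 2*y^3 - 9*y^2 - 5*y - 15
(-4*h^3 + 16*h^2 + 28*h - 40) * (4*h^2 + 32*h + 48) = -16*h^5 - 64*h^4 + 432*h^3 + 1504*h^2 + 64*h - 1920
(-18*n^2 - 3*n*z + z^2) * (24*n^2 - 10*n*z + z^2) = -432*n^4 + 108*n^3*z + 36*n^2*z^2 - 13*n*z^3 + z^4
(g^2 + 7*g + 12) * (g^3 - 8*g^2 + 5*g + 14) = g^5 - g^4 - 39*g^3 - 47*g^2 + 158*g + 168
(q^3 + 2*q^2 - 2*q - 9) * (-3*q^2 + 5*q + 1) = -3*q^5 - q^4 + 17*q^3 + 19*q^2 - 47*q - 9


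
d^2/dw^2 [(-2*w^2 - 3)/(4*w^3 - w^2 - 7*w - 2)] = 2*(-32*w^6 - 456*w^4 - 2*w^3 + 255*w^2 - 135*w - 149)/(64*w^9 - 48*w^8 - 324*w^7 + 71*w^6 + 615*w^5 + 183*w^4 - 379*w^3 - 306*w^2 - 84*w - 8)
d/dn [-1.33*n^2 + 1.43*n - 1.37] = 1.43 - 2.66*n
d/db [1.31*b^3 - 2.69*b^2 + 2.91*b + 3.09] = 3.93*b^2 - 5.38*b + 2.91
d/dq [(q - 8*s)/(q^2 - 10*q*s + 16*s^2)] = -1/(q^2 - 4*q*s + 4*s^2)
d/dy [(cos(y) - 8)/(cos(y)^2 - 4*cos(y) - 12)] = (cos(y)^2 - 16*cos(y) + 44)*sin(y)/(sin(y)^2 + 4*cos(y) + 11)^2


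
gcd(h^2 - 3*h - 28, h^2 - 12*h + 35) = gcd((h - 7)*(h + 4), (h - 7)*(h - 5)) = h - 7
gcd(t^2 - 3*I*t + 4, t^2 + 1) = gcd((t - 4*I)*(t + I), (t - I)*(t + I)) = t + I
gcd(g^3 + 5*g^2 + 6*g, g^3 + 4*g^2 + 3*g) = g^2 + 3*g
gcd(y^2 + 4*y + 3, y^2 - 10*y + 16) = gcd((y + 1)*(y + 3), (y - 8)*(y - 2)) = 1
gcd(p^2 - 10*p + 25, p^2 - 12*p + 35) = p - 5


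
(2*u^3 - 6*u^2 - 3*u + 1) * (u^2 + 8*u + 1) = 2*u^5 + 10*u^4 - 49*u^3 - 29*u^2 + 5*u + 1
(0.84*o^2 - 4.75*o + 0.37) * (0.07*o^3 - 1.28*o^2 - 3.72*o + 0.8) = 0.0588*o^5 - 1.4077*o^4 + 2.9811*o^3 + 17.8684*o^2 - 5.1764*o + 0.296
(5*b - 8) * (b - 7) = 5*b^2 - 43*b + 56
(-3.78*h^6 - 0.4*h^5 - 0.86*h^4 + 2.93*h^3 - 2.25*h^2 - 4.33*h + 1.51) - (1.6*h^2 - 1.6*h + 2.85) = -3.78*h^6 - 0.4*h^5 - 0.86*h^4 + 2.93*h^3 - 3.85*h^2 - 2.73*h - 1.34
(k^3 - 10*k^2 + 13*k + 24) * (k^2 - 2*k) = k^5 - 12*k^4 + 33*k^3 - 2*k^2 - 48*k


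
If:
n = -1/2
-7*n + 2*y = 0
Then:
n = -1/2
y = -7/4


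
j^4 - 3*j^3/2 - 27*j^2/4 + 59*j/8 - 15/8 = (j - 3)*(j - 1/2)^2*(j + 5/2)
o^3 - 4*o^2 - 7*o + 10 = (o - 5)*(o - 1)*(o + 2)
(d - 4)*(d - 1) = d^2 - 5*d + 4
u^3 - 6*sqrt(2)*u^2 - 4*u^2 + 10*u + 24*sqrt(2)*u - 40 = (u - 4)*(u - 5*sqrt(2))*(u - sqrt(2))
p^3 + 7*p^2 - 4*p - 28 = (p - 2)*(p + 2)*(p + 7)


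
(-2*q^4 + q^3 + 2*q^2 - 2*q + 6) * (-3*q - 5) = 6*q^5 + 7*q^4 - 11*q^3 - 4*q^2 - 8*q - 30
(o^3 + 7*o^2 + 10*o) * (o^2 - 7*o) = o^5 - 39*o^3 - 70*o^2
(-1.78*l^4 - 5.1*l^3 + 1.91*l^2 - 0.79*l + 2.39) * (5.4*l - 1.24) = -9.612*l^5 - 25.3328*l^4 + 16.638*l^3 - 6.6344*l^2 + 13.8856*l - 2.9636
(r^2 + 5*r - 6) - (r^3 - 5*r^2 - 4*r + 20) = -r^3 + 6*r^2 + 9*r - 26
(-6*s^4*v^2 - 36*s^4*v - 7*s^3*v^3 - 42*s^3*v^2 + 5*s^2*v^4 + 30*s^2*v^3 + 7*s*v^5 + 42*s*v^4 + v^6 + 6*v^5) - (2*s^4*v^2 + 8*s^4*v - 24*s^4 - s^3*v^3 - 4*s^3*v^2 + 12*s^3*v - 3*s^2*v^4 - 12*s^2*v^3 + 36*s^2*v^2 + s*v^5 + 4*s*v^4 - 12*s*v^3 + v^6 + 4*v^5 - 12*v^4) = -8*s^4*v^2 - 44*s^4*v + 24*s^4 - 6*s^3*v^3 - 38*s^3*v^2 - 12*s^3*v + 8*s^2*v^4 + 42*s^2*v^3 - 36*s^2*v^2 + 6*s*v^5 + 38*s*v^4 + 12*s*v^3 + 2*v^5 + 12*v^4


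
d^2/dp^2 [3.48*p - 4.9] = 0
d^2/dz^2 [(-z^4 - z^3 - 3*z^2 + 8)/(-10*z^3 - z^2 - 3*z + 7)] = 2*(261*z^6 + 129*z^5 - 4644*z^4 + 669*z^3 - 450*z^2 - 1605*z + 19)/(1000*z^9 + 300*z^8 + 930*z^7 - 1919*z^6 - 141*z^5 - 1254*z^4 + 1371*z^3 - 42*z^2 + 441*z - 343)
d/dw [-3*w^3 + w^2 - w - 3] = -9*w^2 + 2*w - 1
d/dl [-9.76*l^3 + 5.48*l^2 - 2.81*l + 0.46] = -29.28*l^2 + 10.96*l - 2.81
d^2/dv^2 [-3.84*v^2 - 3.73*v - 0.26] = -7.68000000000000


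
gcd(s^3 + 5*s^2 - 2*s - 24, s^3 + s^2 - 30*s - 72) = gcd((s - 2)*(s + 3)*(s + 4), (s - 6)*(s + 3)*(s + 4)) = s^2 + 7*s + 12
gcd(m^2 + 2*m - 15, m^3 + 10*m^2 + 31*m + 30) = m + 5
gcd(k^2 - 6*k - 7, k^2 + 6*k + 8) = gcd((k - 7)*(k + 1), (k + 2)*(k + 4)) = 1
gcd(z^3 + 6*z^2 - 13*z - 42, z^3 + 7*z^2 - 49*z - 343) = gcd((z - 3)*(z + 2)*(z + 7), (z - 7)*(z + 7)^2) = z + 7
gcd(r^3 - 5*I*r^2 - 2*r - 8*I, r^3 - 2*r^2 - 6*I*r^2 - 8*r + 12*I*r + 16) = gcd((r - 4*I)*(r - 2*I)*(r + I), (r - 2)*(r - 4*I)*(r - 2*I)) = r^2 - 6*I*r - 8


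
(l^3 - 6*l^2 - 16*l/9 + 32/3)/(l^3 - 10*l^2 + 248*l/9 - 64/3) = (3*l + 4)/(3*l - 8)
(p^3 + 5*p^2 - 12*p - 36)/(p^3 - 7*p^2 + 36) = (p + 6)/(p - 6)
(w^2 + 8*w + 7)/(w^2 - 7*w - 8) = (w + 7)/(w - 8)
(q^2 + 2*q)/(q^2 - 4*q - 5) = q*(q + 2)/(q^2 - 4*q - 5)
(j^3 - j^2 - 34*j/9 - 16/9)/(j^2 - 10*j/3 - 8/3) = (3*j^2 - 5*j - 8)/(3*(j - 4))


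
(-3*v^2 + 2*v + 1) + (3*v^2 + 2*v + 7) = 4*v + 8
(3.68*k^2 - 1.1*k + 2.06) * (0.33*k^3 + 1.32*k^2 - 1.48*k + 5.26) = 1.2144*k^5 + 4.4946*k^4 - 6.2186*k^3 + 23.704*k^2 - 8.8348*k + 10.8356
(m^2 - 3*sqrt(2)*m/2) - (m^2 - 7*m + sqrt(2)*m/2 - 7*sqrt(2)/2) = -2*sqrt(2)*m + 7*m + 7*sqrt(2)/2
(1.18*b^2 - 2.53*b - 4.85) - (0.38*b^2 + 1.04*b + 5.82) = 0.8*b^2 - 3.57*b - 10.67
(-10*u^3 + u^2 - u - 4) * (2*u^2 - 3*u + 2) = -20*u^5 + 32*u^4 - 25*u^3 - 3*u^2 + 10*u - 8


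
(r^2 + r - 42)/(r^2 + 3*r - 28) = (r - 6)/(r - 4)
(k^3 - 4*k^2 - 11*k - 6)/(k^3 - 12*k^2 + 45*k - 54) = (k^2 + 2*k + 1)/(k^2 - 6*k + 9)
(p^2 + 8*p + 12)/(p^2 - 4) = (p + 6)/(p - 2)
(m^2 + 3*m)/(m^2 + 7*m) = (m + 3)/(m + 7)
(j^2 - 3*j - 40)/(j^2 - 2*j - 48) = (j + 5)/(j + 6)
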